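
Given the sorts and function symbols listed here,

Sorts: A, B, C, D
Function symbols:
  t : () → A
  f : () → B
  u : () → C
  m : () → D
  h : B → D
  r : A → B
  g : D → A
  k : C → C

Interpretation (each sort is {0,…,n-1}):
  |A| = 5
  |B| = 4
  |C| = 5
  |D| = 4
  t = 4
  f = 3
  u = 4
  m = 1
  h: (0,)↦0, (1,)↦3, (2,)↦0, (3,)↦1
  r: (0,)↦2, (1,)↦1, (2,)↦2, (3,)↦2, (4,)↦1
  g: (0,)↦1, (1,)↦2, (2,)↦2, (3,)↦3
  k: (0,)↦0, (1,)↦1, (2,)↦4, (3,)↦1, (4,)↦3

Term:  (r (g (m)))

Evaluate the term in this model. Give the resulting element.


  m = 1
  (g (m)) = g(1,) = 2
  (r (g (m))) = r(2,) = 2

value = 2


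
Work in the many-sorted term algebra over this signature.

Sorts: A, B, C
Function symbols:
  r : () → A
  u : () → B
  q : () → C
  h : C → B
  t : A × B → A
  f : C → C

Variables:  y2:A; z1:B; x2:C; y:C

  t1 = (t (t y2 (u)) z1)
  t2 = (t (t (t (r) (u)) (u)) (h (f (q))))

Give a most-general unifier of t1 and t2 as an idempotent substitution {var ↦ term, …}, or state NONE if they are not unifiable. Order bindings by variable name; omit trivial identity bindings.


{y2 ↦ (t (r) (u)), z1 ↦ (h (f (q)))}


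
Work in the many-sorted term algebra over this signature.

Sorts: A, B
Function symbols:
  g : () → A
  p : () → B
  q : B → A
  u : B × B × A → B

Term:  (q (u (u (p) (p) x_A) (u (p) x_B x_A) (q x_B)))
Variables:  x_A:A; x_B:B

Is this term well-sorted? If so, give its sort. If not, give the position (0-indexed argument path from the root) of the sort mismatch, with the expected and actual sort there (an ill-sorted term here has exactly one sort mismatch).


well-sorted; sort = A

      (p) : B
      (p) : B
      x_A : A
    (u (p) (p) x_A) : B
      (p) : B
      x_B : B
      x_A : A
    (u (p) x_B x_A) : B
      x_B : B
    (q x_B) : A
  (u (u (p) (p) x_A) (u (p) x_B x_A) (q x_B)) : B
(q (u (u (p) (p) x_A) (u (p) x_B x_A) (q x_B))) : A


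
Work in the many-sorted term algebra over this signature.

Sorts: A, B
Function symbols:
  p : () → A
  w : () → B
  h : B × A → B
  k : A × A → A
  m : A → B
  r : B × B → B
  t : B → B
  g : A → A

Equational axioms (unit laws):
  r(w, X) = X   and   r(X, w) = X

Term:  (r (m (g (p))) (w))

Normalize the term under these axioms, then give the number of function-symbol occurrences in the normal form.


1. (r (m (g (p))) (w))  →  (m (g (p)))
normal form: (m (g (p)))

size = 3


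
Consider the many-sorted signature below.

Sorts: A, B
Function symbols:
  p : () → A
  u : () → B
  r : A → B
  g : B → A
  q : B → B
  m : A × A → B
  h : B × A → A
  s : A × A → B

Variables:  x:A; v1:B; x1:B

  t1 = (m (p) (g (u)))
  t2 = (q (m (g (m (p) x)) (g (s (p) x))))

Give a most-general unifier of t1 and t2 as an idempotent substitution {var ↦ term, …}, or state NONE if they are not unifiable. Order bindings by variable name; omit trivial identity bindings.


head clash or occurs-check failure — not unifiable

NONE (not unifiable)


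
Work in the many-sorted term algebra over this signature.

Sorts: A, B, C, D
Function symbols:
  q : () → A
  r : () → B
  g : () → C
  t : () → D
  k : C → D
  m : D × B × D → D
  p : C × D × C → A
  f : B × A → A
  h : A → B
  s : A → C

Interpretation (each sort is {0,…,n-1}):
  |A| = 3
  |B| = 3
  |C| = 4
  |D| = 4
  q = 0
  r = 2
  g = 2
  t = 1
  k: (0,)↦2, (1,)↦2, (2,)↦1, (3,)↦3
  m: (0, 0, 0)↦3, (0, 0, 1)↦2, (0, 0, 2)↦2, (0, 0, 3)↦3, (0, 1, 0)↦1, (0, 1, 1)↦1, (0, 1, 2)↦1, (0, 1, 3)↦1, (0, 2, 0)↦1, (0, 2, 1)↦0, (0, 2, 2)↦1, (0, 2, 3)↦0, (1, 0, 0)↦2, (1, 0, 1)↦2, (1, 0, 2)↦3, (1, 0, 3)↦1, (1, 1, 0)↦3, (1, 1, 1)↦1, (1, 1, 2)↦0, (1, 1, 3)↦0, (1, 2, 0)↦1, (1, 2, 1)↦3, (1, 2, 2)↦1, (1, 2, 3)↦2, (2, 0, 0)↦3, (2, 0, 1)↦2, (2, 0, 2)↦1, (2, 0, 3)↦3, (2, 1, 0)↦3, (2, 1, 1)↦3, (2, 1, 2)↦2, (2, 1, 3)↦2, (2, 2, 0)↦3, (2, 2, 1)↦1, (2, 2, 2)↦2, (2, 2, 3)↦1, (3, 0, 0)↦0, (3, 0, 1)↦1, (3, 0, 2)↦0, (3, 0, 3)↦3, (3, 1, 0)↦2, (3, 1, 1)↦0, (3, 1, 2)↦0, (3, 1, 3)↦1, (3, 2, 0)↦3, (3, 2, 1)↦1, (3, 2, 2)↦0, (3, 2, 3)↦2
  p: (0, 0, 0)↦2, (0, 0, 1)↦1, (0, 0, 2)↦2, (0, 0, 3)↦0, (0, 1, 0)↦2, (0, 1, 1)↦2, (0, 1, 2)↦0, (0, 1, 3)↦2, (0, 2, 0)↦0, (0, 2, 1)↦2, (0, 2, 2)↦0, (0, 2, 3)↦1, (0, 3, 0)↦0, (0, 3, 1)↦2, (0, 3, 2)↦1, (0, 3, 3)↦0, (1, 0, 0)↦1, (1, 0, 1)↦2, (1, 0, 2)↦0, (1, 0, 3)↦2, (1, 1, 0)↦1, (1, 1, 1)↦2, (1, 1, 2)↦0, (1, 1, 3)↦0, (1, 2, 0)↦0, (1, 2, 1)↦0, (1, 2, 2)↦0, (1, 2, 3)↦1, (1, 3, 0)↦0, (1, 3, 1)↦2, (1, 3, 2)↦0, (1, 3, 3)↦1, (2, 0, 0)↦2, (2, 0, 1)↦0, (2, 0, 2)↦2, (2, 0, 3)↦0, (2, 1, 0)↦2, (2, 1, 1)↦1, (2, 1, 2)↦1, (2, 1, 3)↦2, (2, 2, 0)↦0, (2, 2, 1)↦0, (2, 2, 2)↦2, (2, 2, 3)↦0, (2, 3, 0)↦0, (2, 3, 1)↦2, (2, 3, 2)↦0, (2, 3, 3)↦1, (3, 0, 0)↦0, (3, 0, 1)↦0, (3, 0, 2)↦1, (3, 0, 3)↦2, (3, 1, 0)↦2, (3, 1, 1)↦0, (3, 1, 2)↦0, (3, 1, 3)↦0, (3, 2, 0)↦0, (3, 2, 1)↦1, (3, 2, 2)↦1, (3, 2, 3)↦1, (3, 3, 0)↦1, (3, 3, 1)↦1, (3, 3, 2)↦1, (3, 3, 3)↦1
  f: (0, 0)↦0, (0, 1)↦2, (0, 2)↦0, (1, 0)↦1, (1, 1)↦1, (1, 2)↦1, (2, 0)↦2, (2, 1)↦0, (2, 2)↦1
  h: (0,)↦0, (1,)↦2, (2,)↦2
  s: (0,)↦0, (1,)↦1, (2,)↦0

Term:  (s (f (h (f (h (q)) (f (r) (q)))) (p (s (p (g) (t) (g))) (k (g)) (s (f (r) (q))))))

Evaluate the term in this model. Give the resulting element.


  q = 0
  (h (q)) = h(0,) = 0
  r = 2
  q = 0
  (f (r) (q)) = f(2, 0) = 2
  (f (h (q)) (f (r) (q))) = f(0, 2) = 0
  (h (f (h (q)) (f (r) (q)))) = h(0,) = 0
  g = 2
  t = 1
  g = 2
  (p (g) (t) (g)) = p(2, 1, 2) = 1
  (s (p (g) (t) (g))) = s(1,) = 1
  g = 2
  (k (g)) = k(2,) = 1
  r = 2
  q = 0
  (f (r) (q)) = f(2, 0) = 2
  (s (f (r) (q))) = s(2,) = 0
  (p (s (p (g) (t) (g))) (k (g)) (s (f (r) (q)))) = p(1, 1, 0) = 1
  (f (h (f (h (q)) (f (r) (q)))) (p (s (p (g) (t) (g))) (k (g)) (s (f (r) (q))))) = f(0, 1) = 2
  (s (f (h (f (h (q)) (f (r) (q)))) (p (s (p (g) (t) (g))) (k (g)) (s (f (r) (q)))))) = s(2,) = 0

value = 0


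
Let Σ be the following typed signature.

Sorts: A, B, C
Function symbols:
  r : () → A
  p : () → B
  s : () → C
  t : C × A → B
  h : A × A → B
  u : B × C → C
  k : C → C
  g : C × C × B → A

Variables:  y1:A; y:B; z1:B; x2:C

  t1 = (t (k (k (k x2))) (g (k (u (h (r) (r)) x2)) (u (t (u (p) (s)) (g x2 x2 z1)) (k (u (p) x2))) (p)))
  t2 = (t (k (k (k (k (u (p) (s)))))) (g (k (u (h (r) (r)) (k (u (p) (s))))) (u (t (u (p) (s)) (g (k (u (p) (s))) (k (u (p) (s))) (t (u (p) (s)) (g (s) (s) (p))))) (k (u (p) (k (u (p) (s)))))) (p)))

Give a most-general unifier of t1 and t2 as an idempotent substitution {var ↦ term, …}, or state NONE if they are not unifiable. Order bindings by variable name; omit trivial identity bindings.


{x2 ↦ (k (u (p) (s))), z1 ↦ (t (u (p) (s)) (g (s) (s) (p)))}


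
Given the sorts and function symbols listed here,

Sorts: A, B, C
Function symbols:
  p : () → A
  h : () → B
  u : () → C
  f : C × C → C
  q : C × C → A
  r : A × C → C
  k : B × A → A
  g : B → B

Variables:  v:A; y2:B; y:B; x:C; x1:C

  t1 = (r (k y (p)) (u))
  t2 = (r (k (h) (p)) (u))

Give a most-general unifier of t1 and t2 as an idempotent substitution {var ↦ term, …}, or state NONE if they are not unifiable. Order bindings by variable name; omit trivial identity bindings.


{y ↦ (h)}


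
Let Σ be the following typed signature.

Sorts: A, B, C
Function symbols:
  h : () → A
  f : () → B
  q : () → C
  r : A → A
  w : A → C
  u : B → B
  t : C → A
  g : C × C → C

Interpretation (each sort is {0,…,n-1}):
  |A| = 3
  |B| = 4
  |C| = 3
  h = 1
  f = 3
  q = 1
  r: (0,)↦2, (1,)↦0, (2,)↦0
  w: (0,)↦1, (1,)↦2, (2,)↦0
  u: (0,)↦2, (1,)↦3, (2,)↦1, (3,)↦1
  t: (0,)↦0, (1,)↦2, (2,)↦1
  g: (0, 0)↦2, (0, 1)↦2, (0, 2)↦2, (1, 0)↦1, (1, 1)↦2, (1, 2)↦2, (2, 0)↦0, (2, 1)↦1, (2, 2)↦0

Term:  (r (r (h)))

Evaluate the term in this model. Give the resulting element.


  h = 1
  (r (h)) = r(1,) = 0
  (r (r (h))) = r(0,) = 2

value = 2


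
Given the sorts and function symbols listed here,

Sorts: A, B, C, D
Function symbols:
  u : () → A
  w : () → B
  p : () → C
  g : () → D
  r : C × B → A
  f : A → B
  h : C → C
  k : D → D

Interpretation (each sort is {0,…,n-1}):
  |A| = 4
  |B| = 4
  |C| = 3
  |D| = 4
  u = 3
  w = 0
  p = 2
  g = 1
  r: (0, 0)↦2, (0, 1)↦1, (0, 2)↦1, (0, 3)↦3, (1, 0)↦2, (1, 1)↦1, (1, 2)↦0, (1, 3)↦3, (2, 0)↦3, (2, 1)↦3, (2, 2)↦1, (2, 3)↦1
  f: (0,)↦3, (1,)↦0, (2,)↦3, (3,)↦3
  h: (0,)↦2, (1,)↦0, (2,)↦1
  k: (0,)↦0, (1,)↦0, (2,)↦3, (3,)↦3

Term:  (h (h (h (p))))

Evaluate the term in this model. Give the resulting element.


  p = 2
  (h (p)) = h(2,) = 1
  (h (h (p))) = h(1,) = 0
  (h (h (h (p)))) = h(0,) = 2

value = 2


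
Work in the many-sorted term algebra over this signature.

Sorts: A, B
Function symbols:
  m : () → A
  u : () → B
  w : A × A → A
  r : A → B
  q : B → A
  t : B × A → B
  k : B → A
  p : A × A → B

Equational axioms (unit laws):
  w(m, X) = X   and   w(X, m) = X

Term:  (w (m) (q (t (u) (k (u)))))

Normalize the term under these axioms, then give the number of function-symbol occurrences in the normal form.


size = 5

1. (w (m) (q (t (u) (k (u)))))  →  (q (t (u) (k (u))))
normal form: (q (t (u) (k (u))))


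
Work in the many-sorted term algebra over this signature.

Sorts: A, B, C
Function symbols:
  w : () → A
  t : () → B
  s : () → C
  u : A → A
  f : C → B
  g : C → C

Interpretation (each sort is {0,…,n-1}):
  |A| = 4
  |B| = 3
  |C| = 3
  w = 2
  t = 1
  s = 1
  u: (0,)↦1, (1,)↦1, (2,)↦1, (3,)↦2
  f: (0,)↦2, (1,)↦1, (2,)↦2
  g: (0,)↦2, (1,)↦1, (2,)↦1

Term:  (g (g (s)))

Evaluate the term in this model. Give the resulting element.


value = 1

  s = 1
  (g (s)) = g(1,) = 1
  (g (g (s))) = g(1,) = 1


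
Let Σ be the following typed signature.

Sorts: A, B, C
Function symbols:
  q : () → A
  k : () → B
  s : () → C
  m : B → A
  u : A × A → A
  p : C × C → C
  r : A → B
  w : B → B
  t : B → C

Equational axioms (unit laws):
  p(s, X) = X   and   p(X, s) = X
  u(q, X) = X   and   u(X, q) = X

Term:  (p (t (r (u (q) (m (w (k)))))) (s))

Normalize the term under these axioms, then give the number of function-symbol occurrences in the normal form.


size = 5

1. (p (t (r (u (q) (m (w (k)))))) (s))  →  (t (r (u (q) (m (w (k))))))
2. (t (r (u (q) (m (w (k))))))  →  (t (r (m (w (k)))))
normal form: (t (r (m (w (k)))))


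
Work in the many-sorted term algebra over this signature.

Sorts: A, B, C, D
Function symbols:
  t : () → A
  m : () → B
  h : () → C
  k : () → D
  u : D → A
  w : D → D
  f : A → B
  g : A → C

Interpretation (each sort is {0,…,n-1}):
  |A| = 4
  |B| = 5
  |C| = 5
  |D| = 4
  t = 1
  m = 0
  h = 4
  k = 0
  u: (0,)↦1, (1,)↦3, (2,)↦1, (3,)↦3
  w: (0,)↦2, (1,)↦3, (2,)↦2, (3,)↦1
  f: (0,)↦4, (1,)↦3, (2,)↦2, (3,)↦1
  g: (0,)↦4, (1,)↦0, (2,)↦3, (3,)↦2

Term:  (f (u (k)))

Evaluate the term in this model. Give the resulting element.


  k = 0
  (u (k)) = u(0,) = 1
  (f (u (k))) = f(1,) = 3

value = 3


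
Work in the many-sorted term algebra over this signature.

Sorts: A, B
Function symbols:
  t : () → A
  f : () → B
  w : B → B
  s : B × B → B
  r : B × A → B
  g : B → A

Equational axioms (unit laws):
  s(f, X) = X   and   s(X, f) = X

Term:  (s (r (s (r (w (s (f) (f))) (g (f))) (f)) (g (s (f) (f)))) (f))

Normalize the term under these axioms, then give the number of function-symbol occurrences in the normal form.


size = 8

1. (s (r (s (r (w (s (f) (f))) (g (f))) (f)) (g (s (f) (f)))) (f))  →  (r (s (r (w (s (f) (f))) (g (f))) (f)) (g (s (f) (f))))
2. (r (s (r (w (s (f) (f))) (g (f))) (f)) (g (s (f) (f))))  →  (r (r (w (s (f) (f))) (g (f))) (g (s (f) (f))))
3. (r (r (w (s (f) (f))) (g (f))) (g (s (f) (f))))  →  (r (r (w (f)) (g (f))) (g (s (f) (f))))
4. (r (r (w (f)) (g (f))) (g (s (f) (f))))  →  (r (r (w (f)) (g (f))) (g (f)))
normal form: (r (r (w (f)) (g (f))) (g (f)))


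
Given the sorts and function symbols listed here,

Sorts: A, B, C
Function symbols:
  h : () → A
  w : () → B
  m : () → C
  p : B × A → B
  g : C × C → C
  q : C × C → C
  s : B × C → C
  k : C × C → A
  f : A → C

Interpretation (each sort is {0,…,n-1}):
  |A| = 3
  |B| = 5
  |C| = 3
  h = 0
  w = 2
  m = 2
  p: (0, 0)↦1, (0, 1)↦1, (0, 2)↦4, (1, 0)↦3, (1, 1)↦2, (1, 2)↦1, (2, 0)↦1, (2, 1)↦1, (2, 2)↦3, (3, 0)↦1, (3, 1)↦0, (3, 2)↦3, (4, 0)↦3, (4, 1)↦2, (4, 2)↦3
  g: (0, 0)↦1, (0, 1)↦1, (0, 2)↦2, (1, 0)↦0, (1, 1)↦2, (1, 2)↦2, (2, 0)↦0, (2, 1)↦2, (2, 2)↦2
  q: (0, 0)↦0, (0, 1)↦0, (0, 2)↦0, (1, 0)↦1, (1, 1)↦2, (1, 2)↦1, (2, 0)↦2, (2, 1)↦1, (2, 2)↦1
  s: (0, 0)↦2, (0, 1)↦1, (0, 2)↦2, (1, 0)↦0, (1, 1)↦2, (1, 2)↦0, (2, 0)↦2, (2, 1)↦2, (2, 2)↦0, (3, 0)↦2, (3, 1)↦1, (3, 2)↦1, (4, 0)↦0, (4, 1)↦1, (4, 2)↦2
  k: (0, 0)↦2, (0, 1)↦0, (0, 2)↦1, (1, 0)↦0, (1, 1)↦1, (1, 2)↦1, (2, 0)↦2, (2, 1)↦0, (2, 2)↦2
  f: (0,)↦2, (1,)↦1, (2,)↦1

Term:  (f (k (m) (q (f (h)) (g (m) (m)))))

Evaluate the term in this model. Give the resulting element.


  m = 2
  h = 0
  (f (h)) = f(0,) = 2
  m = 2
  m = 2
  (g (m) (m)) = g(2, 2) = 2
  (q (f (h)) (g (m) (m))) = q(2, 2) = 1
  (k (m) (q (f (h)) (g (m) (m)))) = k(2, 1) = 0
  (f (k (m) (q (f (h)) (g (m) (m))))) = f(0,) = 2

value = 2


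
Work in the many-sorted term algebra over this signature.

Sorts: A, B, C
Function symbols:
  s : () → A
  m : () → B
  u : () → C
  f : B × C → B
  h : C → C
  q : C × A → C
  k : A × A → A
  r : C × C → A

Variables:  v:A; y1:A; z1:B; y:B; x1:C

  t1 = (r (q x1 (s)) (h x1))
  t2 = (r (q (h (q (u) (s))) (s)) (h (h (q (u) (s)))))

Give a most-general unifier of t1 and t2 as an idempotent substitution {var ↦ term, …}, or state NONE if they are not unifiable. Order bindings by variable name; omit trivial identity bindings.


{x1 ↦ (h (q (u) (s)))}


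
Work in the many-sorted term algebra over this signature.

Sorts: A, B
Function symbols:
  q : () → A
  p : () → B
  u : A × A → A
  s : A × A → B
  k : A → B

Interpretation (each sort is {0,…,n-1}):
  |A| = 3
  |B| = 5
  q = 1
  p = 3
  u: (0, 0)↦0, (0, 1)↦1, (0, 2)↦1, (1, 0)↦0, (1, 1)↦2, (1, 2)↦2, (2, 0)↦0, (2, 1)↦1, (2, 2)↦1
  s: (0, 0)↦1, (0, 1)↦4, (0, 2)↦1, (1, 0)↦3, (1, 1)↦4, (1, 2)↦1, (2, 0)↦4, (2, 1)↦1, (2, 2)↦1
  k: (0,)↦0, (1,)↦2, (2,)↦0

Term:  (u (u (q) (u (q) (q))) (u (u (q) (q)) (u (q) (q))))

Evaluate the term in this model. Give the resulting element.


value = 1

  q = 1
  q = 1
  q = 1
  (u (q) (q)) = u(1, 1) = 2
  (u (q) (u (q) (q))) = u(1, 2) = 2
  q = 1
  q = 1
  (u (q) (q)) = u(1, 1) = 2
  q = 1
  q = 1
  (u (q) (q)) = u(1, 1) = 2
  (u (u (q) (q)) (u (q) (q))) = u(2, 2) = 1
  (u (u (q) (u (q) (q))) (u (u (q) (q)) (u (q) (q)))) = u(2, 1) = 1


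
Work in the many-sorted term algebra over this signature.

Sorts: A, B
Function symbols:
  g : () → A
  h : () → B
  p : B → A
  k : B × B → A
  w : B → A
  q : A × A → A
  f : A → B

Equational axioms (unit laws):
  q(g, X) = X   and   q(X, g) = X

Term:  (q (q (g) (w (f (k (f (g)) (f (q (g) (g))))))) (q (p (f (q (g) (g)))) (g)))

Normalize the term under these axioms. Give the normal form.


normal form = (q (w (f (k (f (g)) (f (g))))) (p (f (g))))

1. (q (q (g) (w (f (k (f (g)) (f (q (g) (g))))))) (q (p (f (q (g) (g)))) (g)))  →  (q (w (f (k (f (g)) (f (q (g) (g)))))) (q (p (f (q (g) (g)))) (g)))
2. (q (w (f (k (f (g)) (f (q (g) (g)))))) (q (p (f (q (g) (g)))) (g)))  →  (q (w (f (k (f (g)) (f (g))))) (q (p (f (q (g) (g)))) (g)))
3. (q (w (f (k (f (g)) (f (g))))) (q (p (f (q (g) (g)))) (g)))  →  (q (w (f (k (f (g)) (f (g))))) (p (f (q (g) (g)))))
4. (q (w (f (k (f (g)) (f (g))))) (p (f (q (g) (g)))))  →  (q (w (f (k (f (g)) (f (g))))) (p (f (g))))


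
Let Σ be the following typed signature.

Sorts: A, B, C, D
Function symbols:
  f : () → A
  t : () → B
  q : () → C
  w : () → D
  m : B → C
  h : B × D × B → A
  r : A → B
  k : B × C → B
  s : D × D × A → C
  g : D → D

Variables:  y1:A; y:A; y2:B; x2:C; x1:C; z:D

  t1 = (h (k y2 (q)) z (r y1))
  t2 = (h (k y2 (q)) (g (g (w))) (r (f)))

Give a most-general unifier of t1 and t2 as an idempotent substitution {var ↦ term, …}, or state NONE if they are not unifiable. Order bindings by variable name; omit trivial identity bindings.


{y1 ↦ (f), z ↦ (g (g (w)))}


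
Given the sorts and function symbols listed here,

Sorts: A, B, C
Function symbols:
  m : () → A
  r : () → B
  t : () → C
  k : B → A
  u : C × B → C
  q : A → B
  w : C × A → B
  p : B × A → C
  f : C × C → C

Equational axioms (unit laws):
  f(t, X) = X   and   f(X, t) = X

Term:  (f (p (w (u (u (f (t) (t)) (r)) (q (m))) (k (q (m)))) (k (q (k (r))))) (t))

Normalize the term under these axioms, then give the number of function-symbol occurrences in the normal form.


size = 15

1. (f (p (w (u (u (f (t) (t)) (r)) (q (m))) (k (q (m)))) (k (q (k (r))))) (t))  →  (p (w (u (u (f (t) (t)) (r)) (q (m))) (k (q (m)))) (k (q (k (r)))))
2. (p (w (u (u (f (t) (t)) (r)) (q (m))) (k (q (m)))) (k (q (k (r)))))  →  (p (w (u (u (t) (r)) (q (m))) (k (q (m)))) (k (q (k (r)))))
normal form: (p (w (u (u (t) (r)) (q (m))) (k (q (m)))) (k (q (k (r)))))


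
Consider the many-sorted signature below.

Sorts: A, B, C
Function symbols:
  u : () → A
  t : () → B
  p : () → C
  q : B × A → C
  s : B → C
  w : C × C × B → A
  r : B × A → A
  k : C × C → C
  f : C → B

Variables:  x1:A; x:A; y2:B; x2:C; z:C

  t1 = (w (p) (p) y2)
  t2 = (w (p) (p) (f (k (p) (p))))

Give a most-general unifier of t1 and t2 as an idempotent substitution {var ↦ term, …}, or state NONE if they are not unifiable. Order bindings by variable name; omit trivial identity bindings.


{y2 ↦ (f (k (p) (p)))}


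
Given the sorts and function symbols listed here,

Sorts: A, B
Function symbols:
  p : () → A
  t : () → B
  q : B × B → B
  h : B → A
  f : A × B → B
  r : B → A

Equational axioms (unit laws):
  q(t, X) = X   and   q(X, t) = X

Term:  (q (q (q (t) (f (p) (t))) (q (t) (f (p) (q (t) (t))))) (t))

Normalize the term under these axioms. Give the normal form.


normal form = (q (f (p) (t)) (f (p) (t)))

1. (q (q (q (t) (f (p) (t))) (q (t) (f (p) (q (t) (t))))) (t))  →  (q (q (t) (f (p) (t))) (q (t) (f (p) (q (t) (t)))))
2. (q (q (t) (f (p) (t))) (q (t) (f (p) (q (t) (t)))))  →  (q (f (p) (t)) (q (t) (f (p) (q (t) (t)))))
3. (q (f (p) (t)) (q (t) (f (p) (q (t) (t)))))  →  (q (f (p) (t)) (f (p) (q (t) (t))))
4. (q (f (p) (t)) (f (p) (q (t) (t))))  →  (q (f (p) (t)) (f (p) (t)))


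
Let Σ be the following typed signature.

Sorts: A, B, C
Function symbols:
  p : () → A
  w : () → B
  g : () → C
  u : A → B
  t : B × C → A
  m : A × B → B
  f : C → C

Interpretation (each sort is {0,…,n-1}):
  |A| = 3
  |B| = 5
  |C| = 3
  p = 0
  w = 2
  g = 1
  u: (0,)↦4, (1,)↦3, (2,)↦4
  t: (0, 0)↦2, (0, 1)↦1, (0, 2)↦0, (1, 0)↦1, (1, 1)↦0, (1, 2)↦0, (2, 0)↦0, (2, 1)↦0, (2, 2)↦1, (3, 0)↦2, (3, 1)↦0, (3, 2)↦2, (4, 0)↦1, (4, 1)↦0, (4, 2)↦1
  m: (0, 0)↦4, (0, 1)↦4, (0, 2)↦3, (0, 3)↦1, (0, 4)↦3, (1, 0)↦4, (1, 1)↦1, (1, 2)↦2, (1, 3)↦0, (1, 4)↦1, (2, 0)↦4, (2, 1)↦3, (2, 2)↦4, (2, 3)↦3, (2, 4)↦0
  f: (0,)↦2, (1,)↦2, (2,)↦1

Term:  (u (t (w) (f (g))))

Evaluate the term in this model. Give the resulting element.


  w = 2
  g = 1
  (f (g)) = f(1,) = 2
  (t (w) (f (g))) = t(2, 2) = 1
  (u (t (w) (f (g)))) = u(1,) = 3

value = 3


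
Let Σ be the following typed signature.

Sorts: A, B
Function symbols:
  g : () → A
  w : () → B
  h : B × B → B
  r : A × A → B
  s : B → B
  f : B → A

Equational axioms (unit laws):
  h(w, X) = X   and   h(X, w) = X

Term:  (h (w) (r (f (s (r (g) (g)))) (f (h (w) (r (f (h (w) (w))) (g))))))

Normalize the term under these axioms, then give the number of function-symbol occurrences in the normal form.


size = 11

1. (h (w) (r (f (s (r (g) (g)))) (f (h (w) (r (f (h (w) (w))) (g))))))  →  (r (f (s (r (g) (g)))) (f (h (w) (r (f (h (w) (w))) (g)))))
2. (r (f (s (r (g) (g)))) (f (h (w) (r (f (h (w) (w))) (g)))))  →  (r (f (s (r (g) (g)))) (f (r (f (h (w) (w))) (g))))
3. (r (f (s (r (g) (g)))) (f (r (f (h (w) (w))) (g))))  →  (r (f (s (r (g) (g)))) (f (r (f (w)) (g))))
normal form: (r (f (s (r (g) (g)))) (f (r (f (w)) (g))))


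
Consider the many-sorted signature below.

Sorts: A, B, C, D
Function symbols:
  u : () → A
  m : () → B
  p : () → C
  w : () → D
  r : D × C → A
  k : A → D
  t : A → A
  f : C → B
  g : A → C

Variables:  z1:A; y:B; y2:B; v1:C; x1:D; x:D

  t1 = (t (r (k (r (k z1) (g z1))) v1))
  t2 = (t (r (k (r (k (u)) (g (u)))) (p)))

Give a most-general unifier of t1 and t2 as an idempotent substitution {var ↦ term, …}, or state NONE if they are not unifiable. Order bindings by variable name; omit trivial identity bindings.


{v1 ↦ (p), z1 ↦ (u)}


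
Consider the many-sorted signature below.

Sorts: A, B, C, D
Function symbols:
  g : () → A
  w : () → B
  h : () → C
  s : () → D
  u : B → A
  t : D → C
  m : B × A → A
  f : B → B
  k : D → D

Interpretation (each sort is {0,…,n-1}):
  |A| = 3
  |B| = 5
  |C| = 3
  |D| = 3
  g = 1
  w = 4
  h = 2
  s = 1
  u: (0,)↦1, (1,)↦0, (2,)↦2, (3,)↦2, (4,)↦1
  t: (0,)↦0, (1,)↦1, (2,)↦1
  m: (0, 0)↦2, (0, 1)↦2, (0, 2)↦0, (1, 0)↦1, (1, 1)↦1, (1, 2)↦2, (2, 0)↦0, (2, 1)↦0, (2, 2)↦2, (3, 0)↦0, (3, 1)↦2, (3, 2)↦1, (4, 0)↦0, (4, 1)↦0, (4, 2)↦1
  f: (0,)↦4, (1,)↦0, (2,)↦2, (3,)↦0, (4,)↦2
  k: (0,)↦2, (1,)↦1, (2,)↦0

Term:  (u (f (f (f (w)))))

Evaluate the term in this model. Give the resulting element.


value = 2

  w = 4
  (f (w)) = f(4,) = 2
  (f (f (w))) = f(2,) = 2
  (f (f (f (w)))) = f(2,) = 2
  (u (f (f (f (w))))) = u(2,) = 2


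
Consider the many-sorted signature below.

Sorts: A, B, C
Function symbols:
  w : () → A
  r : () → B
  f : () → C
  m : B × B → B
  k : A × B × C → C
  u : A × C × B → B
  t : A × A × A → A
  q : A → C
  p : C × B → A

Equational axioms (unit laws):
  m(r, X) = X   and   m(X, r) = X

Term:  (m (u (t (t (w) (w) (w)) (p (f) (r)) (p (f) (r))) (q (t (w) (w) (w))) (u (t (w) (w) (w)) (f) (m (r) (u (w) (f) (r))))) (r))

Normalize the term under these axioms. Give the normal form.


1. (m (u (t (t (w) (w) (w)) (p (f) (r)) (p (f) (r))) (q (t (w) (w) (w))) (u (t (w) (w) (w)) (f) (m (r) (u (w) (f) (r))))) (r))  →  (u (t (t (w) (w) (w)) (p (f) (r)) (p (f) (r))) (q (t (w) (w) (w))) (u (t (w) (w) (w)) (f) (m (r) (u (w) (f) (r)))))
2. (u (t (t (w) (w) (w)) (p (f) (r)) (p (f) (r))) (q (t (w) (w) (w))) (u (t (w) (w) (w)) (f) (m (r) (u (w) (f) (r)))))  →  (u (t (t (w) (w) (w)) (p (f) (r)) (p (f) (r))) (q (t (w) (w) (w))) (u (t (w) (w) (w)) (f) (u (w) (f) (r))))

normal form = (u (t (t (w) (w) (w)) (p (f) (r)) (p (f) (r))) (q (t (w) (w) (w))) (u (t (w) (w) (w)) (f) (u (w) (f) (r))))


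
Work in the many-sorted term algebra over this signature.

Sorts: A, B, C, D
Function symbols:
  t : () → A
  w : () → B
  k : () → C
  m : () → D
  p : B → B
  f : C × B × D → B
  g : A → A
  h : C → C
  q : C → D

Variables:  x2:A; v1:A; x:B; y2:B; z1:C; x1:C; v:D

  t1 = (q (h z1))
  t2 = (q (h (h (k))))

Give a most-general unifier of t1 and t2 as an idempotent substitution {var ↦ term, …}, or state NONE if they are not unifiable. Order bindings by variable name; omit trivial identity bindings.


{z1 ↦ (h (k))}


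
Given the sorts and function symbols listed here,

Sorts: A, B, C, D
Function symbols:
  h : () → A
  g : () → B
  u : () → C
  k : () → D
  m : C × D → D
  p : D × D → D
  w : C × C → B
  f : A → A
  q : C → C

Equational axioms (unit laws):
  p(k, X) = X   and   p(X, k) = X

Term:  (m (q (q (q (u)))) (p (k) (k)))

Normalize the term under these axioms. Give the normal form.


1. (m (q (q (q (u)))) (p (k) (k)))  →  (m (q (q (q (u)))) (k))

normal form = (m (q (q (q (u)))) (k))


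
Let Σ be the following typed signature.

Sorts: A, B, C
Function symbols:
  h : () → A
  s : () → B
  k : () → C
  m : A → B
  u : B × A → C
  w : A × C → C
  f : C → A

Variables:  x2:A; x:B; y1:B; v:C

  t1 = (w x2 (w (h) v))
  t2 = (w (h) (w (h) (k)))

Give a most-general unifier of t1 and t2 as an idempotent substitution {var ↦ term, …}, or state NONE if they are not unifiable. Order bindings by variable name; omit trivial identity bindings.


{v ↦ (k), x2 ↦ (h)}


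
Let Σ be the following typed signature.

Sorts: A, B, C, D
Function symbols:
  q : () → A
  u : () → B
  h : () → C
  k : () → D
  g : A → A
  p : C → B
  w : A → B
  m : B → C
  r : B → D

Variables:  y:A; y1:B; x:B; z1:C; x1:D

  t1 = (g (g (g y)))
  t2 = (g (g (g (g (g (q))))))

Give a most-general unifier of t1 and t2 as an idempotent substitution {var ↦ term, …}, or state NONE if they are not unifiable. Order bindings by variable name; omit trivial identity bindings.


{y ↦ (g (g (q)))}


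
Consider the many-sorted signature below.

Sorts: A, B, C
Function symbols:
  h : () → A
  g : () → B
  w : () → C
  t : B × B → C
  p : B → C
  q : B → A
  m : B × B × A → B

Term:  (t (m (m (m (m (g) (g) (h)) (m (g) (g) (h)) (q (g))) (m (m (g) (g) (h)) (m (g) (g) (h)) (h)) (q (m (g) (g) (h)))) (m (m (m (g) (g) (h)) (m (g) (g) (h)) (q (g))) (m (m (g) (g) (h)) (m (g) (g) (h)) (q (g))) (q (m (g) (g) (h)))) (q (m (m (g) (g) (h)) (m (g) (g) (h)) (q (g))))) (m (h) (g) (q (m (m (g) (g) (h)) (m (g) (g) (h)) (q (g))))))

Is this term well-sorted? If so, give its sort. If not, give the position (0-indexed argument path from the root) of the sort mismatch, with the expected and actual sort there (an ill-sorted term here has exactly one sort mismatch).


          (g) : B
          (g) : B
          (h) : A
        (m (g) (g) (h)) : B
          (g) : B
          (g) : B
          (h) : A
        (m (g) (g) (h)) : B
          (g) : B
        (q (g)) : A
      (m (m (g) (g) (h)) (m (g) (g) (h)) (q (g))) : B
          (g) : B
          (g) : B
          (h) : A
        (m (g) (g) (h)) : B
          (g) : B
          (g) : B
          (h) : A
        (m (g) (g) (h)) : B
        (h) : A
      (m (m (g) (g) (h)) (m (g) (g) (h)) (h)) : B
          (g) : B
          (g) : B
          (h) : A
        (m (g) (g) (h)) : B
      (q (m (g) (g) (h))) : A
    (m (m (m (g) (g) (h)) (m (g) (g) (h)) (q (g))) (m (m (g) (g) (h)) (m (g) (g) (h)) (h)) (q (m (g) (g) (h)))) : B
          (g) : B
          (g) : B
          (h) : A
        (m (g) (g) (h)) : B
          (g) : B
          (g) : B
          (h) : A
        (m (g) (g) (h)) : B
          (g) : B
        (q (g)) : A
      (m (m (g) (g) (h)) (m (g) (g) (h)) (q (g))) : B
          (g) : B
          (g) : B
          (h) : A
        (m (g) (g) (h)) : B
          (g) : B
          (g) : B
          (h) : A
        (m (g) (g) (h)) : B
          (g) : B
        (q (g)) : A
      (m (m (g) (g) (h)) (m (g) (g) (h)) (q (g))) : B
          (g) : B
          (g) : B
          (h) : A
        (m (g) (g) (h)) : B
      (q (m (g) (g) (h))) : A
    (m (m (m (g) (g) (h)) (m (g) (g) (h)) (q (g))) (m (m (g) (g) (h)) (m (g) (g) (h)) (q (g))) (q (m (g) (g) (h)))) : B
          (g) : B
          (g) : B
          (h) : A
        (m (g) (g) (h)) : B
          (g) : B
          (g) : B
          (h) : A
        (m (g) (g) (h)) : B
          (g) : B
        (q (g)) : A
      (m (m (g) (g) (h)) (m (g) (g) (h)) (q (g))) : B
    (q (m (m (g) (g) (h)) (m (g) (g) (h)) (q (g)))) : A
  (m (m (m (m (g) (g) (h)) (m (g) (g) (h)) (q (g))) (m (m (g) (g) (h)) (m (g) (g) (h)) (h)) (q (m (g) (g) (h)))) (m (m (m (g) (g) (h)) (m (g) (g) (h)) (q (g))) (m (m (g) (g) (h)) (m (g) (g) (h)) (q (g))) (q (m (g) (g) (h)))) (q (m (m (g) (g) (h)) (m (g) (g) (h)) (q (g))))) : B
    (h) : A
    (g) : B
          (g) : B
          (g) : B
          (h) : A
        (m (g) (g) (h)) : B
          (g) : B
          (g) : B
          (h) : A
        (m (g) (g) (h)) : B
          (g) : B
        (q (g)) : A
      (m (m (g) (g) (h)) (m (g) (g) (h)) (q (g))) : B
    (q (m (m (g) (g) (h)) (m (g) (g) (h)) (q (g)))) : A
  (m (h) (g) (q (m (m (g) (g) (h)) (m (g) (g) (h)) (q (g))))) : ✗ arg 0 at [1, 0] has sort A, expected B

ill-sorted at position [1, 0]: expected B, got A


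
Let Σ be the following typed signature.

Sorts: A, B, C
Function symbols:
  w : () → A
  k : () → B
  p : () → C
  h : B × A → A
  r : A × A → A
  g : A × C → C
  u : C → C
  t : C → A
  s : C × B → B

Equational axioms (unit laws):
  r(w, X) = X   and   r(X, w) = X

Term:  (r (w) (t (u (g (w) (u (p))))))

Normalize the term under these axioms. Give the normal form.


1. (r (w) (t (u (g (w) (u (p))))))  →  (t (u (g (w) (u (p)))))

normal form = (t (u (g (w) (u (p)))))


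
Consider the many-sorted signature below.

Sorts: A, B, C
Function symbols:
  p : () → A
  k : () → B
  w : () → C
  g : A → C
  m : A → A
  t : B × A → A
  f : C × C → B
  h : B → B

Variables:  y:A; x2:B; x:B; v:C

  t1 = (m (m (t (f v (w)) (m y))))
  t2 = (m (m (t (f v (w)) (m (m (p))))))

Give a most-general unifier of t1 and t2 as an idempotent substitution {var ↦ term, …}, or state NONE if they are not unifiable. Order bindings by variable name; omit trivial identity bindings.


{y ↦ (m (p))}


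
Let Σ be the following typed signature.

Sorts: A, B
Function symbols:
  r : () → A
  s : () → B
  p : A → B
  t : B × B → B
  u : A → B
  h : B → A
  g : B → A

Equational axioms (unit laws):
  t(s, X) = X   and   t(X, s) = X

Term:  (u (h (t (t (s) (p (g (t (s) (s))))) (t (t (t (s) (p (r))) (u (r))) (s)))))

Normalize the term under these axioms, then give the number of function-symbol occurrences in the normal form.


size = 11

1. (u (h (t (t (s) (p (g (t (s) (s))))) (t (t (t (s) (p (r))) (u (r))) (s)))))  →  (u (h (t (p (g (t (s) (s)))) (t (t (t (s) (p (r))) (u (r))) (s)))))
2. (u (h (t (p (g (t (s) (s)))) (t (t (t (s) (p (r))) (u (r))) (s)))))  →  (u (h (t (p (g (s))) (t (t (t (s) (p (r))) (u (r))) (s)))))
3. (u (h (t (p (g (s))) (t (t (t (s) (p (r))) (u (r))) (s)))))  →  (u (h (t (p (g (s))) (t (t (s) (p (r))) (u (r))))))
4. (u (h (t (p (g (s))) (t (t (s) (p (r))) (u (r))))))  →  (u (h (t (p (g (s))) (t (p (r)) (u (r))))))
normal form: (u (h (t (p (g (s))) (t (p (r)) (u (r))))))


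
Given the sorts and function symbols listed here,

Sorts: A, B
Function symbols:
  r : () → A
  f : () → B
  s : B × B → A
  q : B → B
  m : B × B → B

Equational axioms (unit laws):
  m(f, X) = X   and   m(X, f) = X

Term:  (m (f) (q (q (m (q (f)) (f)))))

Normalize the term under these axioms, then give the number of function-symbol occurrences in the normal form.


size = 4

1. (m (f) (q (q (m (q (f)) (f)))))  →  (q (q (m (q (f)) (f))))
2. (q (q (m (q (f)) (f))))  →  (q (q (q (f))))
normal form: (q (q (q (f))))


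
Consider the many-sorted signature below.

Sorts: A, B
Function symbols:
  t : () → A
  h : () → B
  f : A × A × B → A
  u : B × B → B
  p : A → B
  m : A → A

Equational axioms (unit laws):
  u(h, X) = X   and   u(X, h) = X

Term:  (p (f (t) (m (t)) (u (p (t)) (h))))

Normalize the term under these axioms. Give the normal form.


normal form = (p (f (t) (m (t)) (p (t))))

1. (p (f (t) (m (t)) (u (p (t)) (h))))  →  (p (f (t) (m (t)) (p (t))))


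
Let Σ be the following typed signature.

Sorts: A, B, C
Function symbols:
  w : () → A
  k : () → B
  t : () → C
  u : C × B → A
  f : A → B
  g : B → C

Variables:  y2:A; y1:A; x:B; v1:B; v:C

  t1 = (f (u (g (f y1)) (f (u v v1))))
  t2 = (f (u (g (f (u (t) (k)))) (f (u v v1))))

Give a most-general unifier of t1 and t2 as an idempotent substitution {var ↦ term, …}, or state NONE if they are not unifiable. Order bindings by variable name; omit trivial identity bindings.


{y1 ↦ (u (t) (k))}


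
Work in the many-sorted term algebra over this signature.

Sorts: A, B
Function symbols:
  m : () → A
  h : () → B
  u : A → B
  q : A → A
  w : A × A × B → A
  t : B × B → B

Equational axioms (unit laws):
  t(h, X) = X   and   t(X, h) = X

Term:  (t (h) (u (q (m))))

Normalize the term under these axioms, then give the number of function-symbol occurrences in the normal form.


size = 3

1. (t (h) (u (q (m))))  →  (u (q (m)))
normal form: (u (q (m)))


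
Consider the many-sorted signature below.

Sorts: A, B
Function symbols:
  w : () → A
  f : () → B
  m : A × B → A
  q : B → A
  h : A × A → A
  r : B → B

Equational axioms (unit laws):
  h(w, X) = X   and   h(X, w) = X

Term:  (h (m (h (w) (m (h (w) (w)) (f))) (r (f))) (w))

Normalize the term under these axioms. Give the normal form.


1. (h (m (h (w) (m (h (w) (w)) (f))) (r (f))) (w))  →  (m (h (w) (m (h (w) (w)) (f))) (r (f)))
2. (m (h (w) (m (h (w) (w)) (f))) (r (f)))  →  (m (m (h (w) (w)) (f)) (r (f)))
3. (m (m (h (w) (w)) (f)) (r (f)))  →  (m (m (w) (f)) (r (f)))

normal form = (m (m (w) (f)) (r (f)))


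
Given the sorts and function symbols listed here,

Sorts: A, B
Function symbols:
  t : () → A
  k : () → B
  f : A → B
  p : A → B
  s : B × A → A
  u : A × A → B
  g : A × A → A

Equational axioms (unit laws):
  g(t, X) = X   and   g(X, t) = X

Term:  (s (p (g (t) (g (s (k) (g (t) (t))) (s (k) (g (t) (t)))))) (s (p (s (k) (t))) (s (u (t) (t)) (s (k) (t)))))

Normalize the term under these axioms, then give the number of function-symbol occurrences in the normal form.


1. (s (p (g (t) (g (s (k) (g (t) (t))) (s (k) (g (t) (t)))))) (s (p (s (k) (t))) (s (u (t) (t)) (s (k) (t)))))  →  (s (p (g (s (k) (g (t) (t))) (s (k) (g (t) (t))))) (s (p (s (k) (t))) (s (u (t) (t)) (s (k) (t)))))
2. (s (p (g (s (k) (g (t) (t))) (s (k) (g (t) (t))))) (s (p (s (k) (t))) (s (u (t) (t)) (s (k) (t)))))  →  (s (p (g (s (k) (t)) (s (k) (g (t) (t))))) (s (p (s (k) (t))) (s (u (t) (t)) (s (k) (t)))))
3. (s (p (g (s (k) (t)) (s (k) (g (t) (t))))) (s (p (s (k) (t))) (s (u (t) (t)) (s (k) (t)))))  →  (s (p (g (s (k) (t)) (s (k) (t)))) (s (p (s (k) (t))) (s (u (t) (t)) (s (k) (t)))))
normal form: (s (p (g (s (k) (t)) (s (k) (t)))) (s (p (s (k) (t))) (s (u (t) (t)) (s (k) (t)))))

size = 21


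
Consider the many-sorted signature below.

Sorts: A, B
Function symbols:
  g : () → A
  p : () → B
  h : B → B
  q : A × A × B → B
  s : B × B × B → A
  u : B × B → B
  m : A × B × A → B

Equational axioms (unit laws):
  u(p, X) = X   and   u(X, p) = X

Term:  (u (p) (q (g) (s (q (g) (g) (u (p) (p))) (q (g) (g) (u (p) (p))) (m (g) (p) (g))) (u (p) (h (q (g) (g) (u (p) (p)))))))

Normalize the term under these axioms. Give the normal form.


normal form = (q (g) (s (q (g) (g) (p)) (q (g) (g) (p)) (m (g) (p) (g))) (h (q (g) (g) (p))))

1. (u (p) (q (g) (s (q (g) (g) (u (p) (p))) (q (g) (g) (u (p) (p))) (m (g) (p) (g))) (u (p) (h (q (g) (g) (u (p) (p)))))))  →  (q (g) (s (q (g) (g) (u (p) (p))) (q (g) (g) (u (p) (p))) (m (g) (p) (g))) (u (p) (h (q (g) (g) (u (p) (p))))))
2. (q (g) (s (q (g) (g) (u (p) (p))) (q (g) (g) (u (p) (p))) (m (g) (p) (g))) (u (p) (h (q (g) (g) (u (p) (p))))))  →  (q (g) (s (q (g) (g) (p)) (q (g) (g) (u (p) (p))) (m (g) (p) (g))) (u (p) (h (q (g) (g) (u (p) (p))))))
3. (q (g) (s (q (g) (g) (p)) (q (g) (g) (u (p) (p))) (m (g) (p) (g))) (u (p) (h (q (g) (g) (u (p) (p))))))  →  (q (g) (s (q (g) (g) (p)) (q (g) (g) (p)) (m (g) (p) (g))) (u (p) (h (q (g) (g) (u (p) (p))))))
4. (q (g) (s (q (g) (g) (p)) (q (g) (g) (p)) (m (g) (p) (g))) (u (p) (h (q (g) (g) (u (p) (p))))))  →  (q (g) (s (q (g) (g) (p)) (q (g) (g) (p)) (m (g) (p) (g))) (h (q (g) (g) (u (p) (p)))))
5. (q (g) (s (q (g) (g) (p)) (q (g) (g) (p)) (m (g) (p) (g))) (h (q (g) (g) (u (p) (p)))))  →  (q (g) (s (q (g) (g) (p)) (q (g) (g) (p)) (m (g) (p) (g))) (h (q (g) (g) (p))))


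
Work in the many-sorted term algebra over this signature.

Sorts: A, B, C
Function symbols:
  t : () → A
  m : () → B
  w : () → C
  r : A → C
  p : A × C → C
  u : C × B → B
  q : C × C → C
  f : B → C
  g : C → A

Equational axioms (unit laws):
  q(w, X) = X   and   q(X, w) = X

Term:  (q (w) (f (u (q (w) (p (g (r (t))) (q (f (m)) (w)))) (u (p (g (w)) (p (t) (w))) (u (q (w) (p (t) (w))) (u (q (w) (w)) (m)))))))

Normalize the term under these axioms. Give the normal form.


1. (q (w) (f (u (q (w) (p (g (r (t))) (q (f (m)) (w)))) (u (p (g (w)) (p (t) (w))) (u (q (w) (p (t) (w))) (u (q (w) (w)) (m)))))))  →  (f (u (q (w) (p (g (r (t))) (q (f (m)) (w)))) (u (p (g (w)) (p (t) (w))) (u (q (w) (p (t) (w))) (u (q (w) (w)) (m))))))
2. (f (u (q (w) (p (g (r (t))) (q (f (m)) (w)))) (u (p (g (w)) (p (t) (w))) (u (q (w) (p (t) (w))) (u (q (w) (w)) (m))))))  →  (f (u (p (g (r (t))) (q (f (m)) (w))) (u (p (g (w)) (p (t) (w))) (u (q (w) (p (t) (w))) (u (q (w) (w)) (m))))))
3. (f (u (p (g (r (t))) (q (f (m)) (w))) (u (p (g (w)) (p (t) (w))) (u (q (w) (p (t) (w))) (u (q (w) (w)) (m))))))  →  (f (u (p (g (r (t))) (f (m))) (u (p (g (w)) (p (t) (w))) (u (q (w) (p (t) (w))) (u (q (w) (w)) (m))))))
4. (f (u (p (g (r (t))) (f (m))) (u (p (g (w)) (p (t) (w))) (u (q (w) (p (t) (w))) (u (q (w) (w)) (m))))))  →  (f (u (p (g (r (t))) (f (m))) (u (p (g (w)) (p (t) (w))) (u (p (t) (w)) (u (q (w) (w)) (m))))))
5. (f (u (p (g (r (t))) (f (m))) (u (p (g (w)) (p (t) (w))) (u (p (t) (w)) (u (q (w) (w)) (m))))))  →  (f (u (p (g (r (t))) (f (m))) (u (p (g (w)) (p (t) (w))) (u (p (t) (w)) (u (w) (m))))))

normal form = (f (u (p (g (r (t))) (f (m))) (u (p (g (w)) (p (t) (w))) (u (p (t) (w)) (u (w) (m))))))


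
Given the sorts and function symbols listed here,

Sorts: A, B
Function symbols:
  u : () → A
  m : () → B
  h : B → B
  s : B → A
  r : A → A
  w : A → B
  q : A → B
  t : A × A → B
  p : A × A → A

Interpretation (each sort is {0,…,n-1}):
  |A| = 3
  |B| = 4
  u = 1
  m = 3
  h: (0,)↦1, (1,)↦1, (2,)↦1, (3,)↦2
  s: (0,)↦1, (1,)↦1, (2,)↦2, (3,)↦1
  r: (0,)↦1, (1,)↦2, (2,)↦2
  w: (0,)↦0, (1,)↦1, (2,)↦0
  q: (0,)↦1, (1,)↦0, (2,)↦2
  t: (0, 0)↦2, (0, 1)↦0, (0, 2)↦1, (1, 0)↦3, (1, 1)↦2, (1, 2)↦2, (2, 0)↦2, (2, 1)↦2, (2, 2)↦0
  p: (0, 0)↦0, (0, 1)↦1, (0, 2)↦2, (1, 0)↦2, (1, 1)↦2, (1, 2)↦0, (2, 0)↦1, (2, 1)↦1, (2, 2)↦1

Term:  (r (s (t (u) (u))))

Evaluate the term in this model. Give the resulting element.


value = 2

  u = 1
  u = 1
  (t (u) (u)) = t(1, 1) = 2
  (s (t (u) (u))) = s(2,) = 2
  (r (s (t (u) (u)))) = r(2,) = 2


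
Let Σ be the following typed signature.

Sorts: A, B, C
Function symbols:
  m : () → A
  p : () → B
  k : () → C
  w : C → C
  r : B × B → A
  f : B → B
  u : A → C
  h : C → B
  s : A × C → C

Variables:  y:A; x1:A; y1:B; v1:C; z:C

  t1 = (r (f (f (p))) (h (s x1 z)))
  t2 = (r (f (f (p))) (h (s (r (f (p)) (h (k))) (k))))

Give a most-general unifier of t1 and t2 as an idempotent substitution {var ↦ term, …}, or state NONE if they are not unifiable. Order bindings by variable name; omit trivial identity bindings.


{x1 ↦ (r (f (p)) (h (k))), z ↦ (k)}


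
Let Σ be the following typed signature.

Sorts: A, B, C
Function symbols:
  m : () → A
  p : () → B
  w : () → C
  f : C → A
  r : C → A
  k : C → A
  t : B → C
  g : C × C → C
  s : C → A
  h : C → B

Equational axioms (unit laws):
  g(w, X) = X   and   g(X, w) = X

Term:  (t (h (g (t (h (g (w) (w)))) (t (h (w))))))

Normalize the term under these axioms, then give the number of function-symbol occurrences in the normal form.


1. (t (h (g (t (h (g (w) (w)))) (t (h (w))))))  →  (t (h (g (t (h (w))) (t (h (w))))))
normal form: (t (h (g (t (h (w))) (t (h (w))))))

size = 9


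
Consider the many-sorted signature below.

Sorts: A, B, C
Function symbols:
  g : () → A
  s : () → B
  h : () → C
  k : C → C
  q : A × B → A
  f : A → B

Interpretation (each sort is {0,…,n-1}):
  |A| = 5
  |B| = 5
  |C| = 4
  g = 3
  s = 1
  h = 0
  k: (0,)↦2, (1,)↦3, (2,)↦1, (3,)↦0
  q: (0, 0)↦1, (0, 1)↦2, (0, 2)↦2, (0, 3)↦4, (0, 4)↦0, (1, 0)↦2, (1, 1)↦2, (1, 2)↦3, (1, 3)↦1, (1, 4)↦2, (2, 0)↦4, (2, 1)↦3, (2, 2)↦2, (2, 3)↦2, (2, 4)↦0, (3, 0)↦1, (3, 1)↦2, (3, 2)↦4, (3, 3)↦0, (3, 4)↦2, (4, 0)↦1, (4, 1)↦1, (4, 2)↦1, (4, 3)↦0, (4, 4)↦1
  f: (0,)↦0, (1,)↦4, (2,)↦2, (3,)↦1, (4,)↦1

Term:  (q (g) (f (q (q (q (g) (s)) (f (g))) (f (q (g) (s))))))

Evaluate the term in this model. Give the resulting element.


value = 2

  g = 3
  g = 3
  s = 1
  (q (g) (s)) = q(3, 1) = 2
  g = 3
  (f (g)) = f(3,) = 1
  (q (q (g) (s)) (f (g))) = q(2, 1) = 3
  g = 3
  s = 1
  (q (g) (s)) = q(3, 1) = 2
  (f (q (g) (s))) = f(2,) = 2
  (q (q (q (g) (s)) (f (g))) (f (q (g) (s)))) = q(3, 2) = 4
  (f (q (q (q (g) (s)) (f (g))) (f (q (g) (s))))) = f(4,) = 1
  (q (g) (f (q (q (q (g) (s)) (f (g))) (f (q (g) (s)))))) = q(3, 1) = 2
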